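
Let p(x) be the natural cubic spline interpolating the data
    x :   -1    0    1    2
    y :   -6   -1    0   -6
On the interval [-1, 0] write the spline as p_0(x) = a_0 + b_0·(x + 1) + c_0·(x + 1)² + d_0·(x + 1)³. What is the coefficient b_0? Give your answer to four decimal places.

With σ_i denoting the second derivative at x_i, h_i = 1, 1, 1, and Δ_i = (y_(i+1) − y_i)/h_i = 5, 1, -6:
  1·σ_0 + 4·σ_1 + 1·σ_2 = 6(Δ_1 - Δ_0) = -24
  1·σ_1 + 4·σ_2 + 1·σ_3 = 6(Δ_2 - Δ_1) = -42
Natural end conditions: σ_0 = σ_3 = 0.
Hence σ_0 = 0, σ_1 = -18/5, σ_2 = -48/5, σ_3 = 0.
On [-1, 0], with p_0(x) = a_0 + b_0·(x + 1) + c_0·(x + 1)² + d_0·(x + 1)³: c_0 = σ_0/2 = 0, d_0 = (σ_1 - σ_0)/(6h_0) = -3/5, b_0 = Δ_0 - h_0(2σ_0 + σ_1)/6 = 28/5.

5.6000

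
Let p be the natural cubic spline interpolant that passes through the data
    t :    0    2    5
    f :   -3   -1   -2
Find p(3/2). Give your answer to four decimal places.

Write σ_i for p''(x_i). With h_i = 2, 3 and divided differences Δ_i = 1, -1/3, the continuity of p' gives the tridiagonal system
  2·σ_0 + 10·σ_1 + 3·σ_2 = 6(Δ_1 - Δ_0) = -8
Natural end conditions: σ_0 = σ_2 = 0.
Solving: σ_0 = 0, σ_1 = -4/5, σ_2 = 0.
On [0, 2], p(t) = -3 + 19/15·t + 0·t² - 1/15·t³.
With t = 3/2: p(3/2) = -53/40.

-1.3250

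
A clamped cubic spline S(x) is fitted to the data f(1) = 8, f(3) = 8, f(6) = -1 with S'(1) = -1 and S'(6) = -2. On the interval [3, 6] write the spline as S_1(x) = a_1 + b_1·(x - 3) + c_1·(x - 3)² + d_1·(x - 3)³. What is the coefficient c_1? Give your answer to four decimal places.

-1.6000

Write M_i for S''(x_i). With h_i = 2, 3 and divided differences Δ_i = 0, -3, the continuity of S' gives the tridiagonal system
  2·M_0 + 10·M_1 + 3·M_2 = 6(Δ_1 - Δ_0) = -18
Clamped end conditions give two more equations: 2h_0·M_0 + h_0·M_1 = 6(Δ_0 - S'(1)) = 6 and h_1·M_1 + 2h_1·M_2 = 6(S'(6) - Δ_1) = 6.
Forward elimination and back-substitution give M_0 = 31/10, M_1 = -16/5, M_2 = 13/5.
On [3, 6], with S_1(x) = a_1 + b_1·(x - 3) + c_1·(x - 3)² + d_1·(x - 3)³: c_1 = M_1/2 = -8/5, d_1 = (M_2 - M_1)/(6h_1) = 29/90, b_1 = Δ_1 - h_1(2M_1 + M_2)/6 = -11/10.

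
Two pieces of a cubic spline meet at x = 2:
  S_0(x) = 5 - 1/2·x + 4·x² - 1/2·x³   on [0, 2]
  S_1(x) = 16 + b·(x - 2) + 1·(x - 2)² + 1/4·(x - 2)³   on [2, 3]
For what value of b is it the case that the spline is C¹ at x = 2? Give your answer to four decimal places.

9.5000

S_0'(x) = -1/2 + 8·x - 3/2·x², so S_0'(2) = 19/2. On the right, S_1'(2) = b, so b = 19/2.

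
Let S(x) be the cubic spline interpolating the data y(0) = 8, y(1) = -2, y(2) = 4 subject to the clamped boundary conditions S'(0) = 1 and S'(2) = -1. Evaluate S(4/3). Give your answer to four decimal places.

-0.8148

With σ_i denoting the second derivative at x_i, h_i = 1, 1, and Δ_i = (y_(i+1) − y_i)/h_i = -10, 6:
  1·σ_0 + 4·σ_1 + 1·σ_2 = 6(Δ_1 - Δ_0) = 96
Clamped end conditions give two more equations: 2h_0·σ_0 + h_0·σ_1 = 6(Δ_0 - S'(0)) = -66 and h_1·σ_1 + 2h_1·σ_2 = 6(S'(2) - Δ_1) = -42.
Hence σ_0 = -58, σ_1 = 50, σ_2 = -46.
On [1, 2], S(x) = -2 - 3·(x - 1) + 25·(x - 1)² - 16·(x - 1)³.
With (x - 1) = 1/3: S(4/3) = -22/27.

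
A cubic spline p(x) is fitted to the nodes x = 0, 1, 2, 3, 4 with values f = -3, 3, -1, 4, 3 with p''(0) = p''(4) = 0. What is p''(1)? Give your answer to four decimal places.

With M_i denoting the second derivative at x_i, h_i = 1, 1, 1, 1, and Δ_i = (y_(i+1) − y_i)/h_i = 6, -4, 5, -1:
  1·M_0 + 4·M_1 + 1·M_2 = 6(Δ_1 - Δ_0) = -60
  1·M_1 + 4·M_2 + 1·M_3 = 6(Δ_2 - Δ_1) = 54
  1·M_2 + 4·M_3 + 1·M_4 = 6(Δ_3 - Δ_2) = -36
Natural end conditions: M_0 = M_4 = 0.
Forward elimination and back-substitution give M_0 = 0, M_1 = -144/7, M_2 = 156/7, M_3 = -102/7, M_4 = 0.

-20.5714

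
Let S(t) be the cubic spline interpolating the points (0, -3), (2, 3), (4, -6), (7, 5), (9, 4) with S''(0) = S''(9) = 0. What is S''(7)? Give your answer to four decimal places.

-4.8634

With σ_i denoting the second derivative at x_i, h_i = 2, 2, 3, 2, and Δ_i = (y_(i+1) − y_i)/h_i = 3, -9/2, 11/3, -1/2:
  2·σ_0 + 8·σ_1 + 2·σ_2 = 6(Δ_1 - Δ_0) = -45
  2·σ_1 + 10·σ_2 + 3·σ_3 = 6(Δ_2 - Δ_1) = 49
  3·σ_2 + 10·σ_3 + 2·σ_4 = 6(Δ_3 - Δ_2) = -25
Natural end conditions: σ_0 = σ_4 = 0.
Solving: σ_0 = 0, σ_1 = -5225/688, σ_2 = 1355/172, σ_3 = -1673/344, σ_4 = 0.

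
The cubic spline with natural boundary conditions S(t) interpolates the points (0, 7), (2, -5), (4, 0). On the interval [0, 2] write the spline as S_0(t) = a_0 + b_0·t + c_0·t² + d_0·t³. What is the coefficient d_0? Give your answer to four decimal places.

0.5313

Write m_i for S''(x_i). With h_i = 2, 2 and divided differences Δ_i = -6, 5/2, the continuity of S' gives the tridiagonal system
  2·m_0 + 8·m_1 + 2·m_2 = 6(Δ_1 - Δ_0) = 51
Natural end conditions: m_0 = m_2 = 0.
Solving the tridiagonal system: m_0 = 0, m_1 = 51/8, m_2 = 0.
On [0, 2], with S_0(t) = a_0 + b_0·t + c_0·t² + d_0·t³: c_0 = m_0/2 = 0, d_0 = (m_1 - m_0)/(6h_0) = 17/32, b_0 = Δ_0 - h_0(2m_0 + m_1)/6 = -65/8.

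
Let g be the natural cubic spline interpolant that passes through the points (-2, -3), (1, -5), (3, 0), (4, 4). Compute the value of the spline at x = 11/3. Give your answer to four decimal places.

With M_i denoting the second derivative at x_i, h_i = 3, 2, 1, and Δ_i = (y_(i+1) − y_i)/h_i = -2/3, 5/2, 4:
  3·M_0 + 10·M_1 + 2·M_2 = 6(Δ_1 - Δ_0) = 19
  2·M_1 + 6·M_2 + 1·M_3 = 6(Δ_2 - Δ_1) = 9
Natural end conditions: M_0 = M_3 = 0.
Hence M_0 = 0, M_1 = 12/7, M_2 = 13/14, M_3 = 0.
On [3, 4], g(x) = 0 + 155/42·(x - 3) + 13/28·(x - 3)² - 13/84·(x - 3)³.
With (x - 3) = 2/3: g(11/3) = 1486/567.

2.6208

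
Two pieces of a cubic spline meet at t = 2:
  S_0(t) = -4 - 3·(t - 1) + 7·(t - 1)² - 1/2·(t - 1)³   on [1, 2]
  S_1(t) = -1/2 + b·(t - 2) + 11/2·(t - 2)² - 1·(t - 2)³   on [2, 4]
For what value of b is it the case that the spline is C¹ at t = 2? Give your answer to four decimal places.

9.5000

S_0'(t) = -3 + 14·(t - 1) - 3/2·(t - 1)², so S_0'(2) = 19/2. On the right, S_1'(2) = b, so b = 19/2.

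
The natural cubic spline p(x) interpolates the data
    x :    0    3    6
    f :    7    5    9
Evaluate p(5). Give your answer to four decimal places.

With M_i denoting the second derivative at x_i, h_i = 3, 3, and Δ_i = (y_(i+1) − y_i)/h_i = -2/3, 4/3:
  3·M_0 + 12·M_1 + 3·M_2 = 6(Δ_1 - Δ_0) = 12
Natural end conditions: M_0 = M_2 = 0.
Solving: M_0 = 0, M_1 = 1, M_2 = 0.
On [3, 6], p(x) = 5 + 1/3·(x - 3) + 1/2·(x - 3)² - 1/18·(x - 3)³.
With (x - 3) = 2: p(5) = 65/9.

7.2222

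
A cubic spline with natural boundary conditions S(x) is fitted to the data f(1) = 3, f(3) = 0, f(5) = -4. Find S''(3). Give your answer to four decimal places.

-0.3750

With M_i denoting the second derivative at x_i, h_i = 2, 2, and Δ_i = (y_(i+1) − y_i)/h_i = -3/2, -2:
  2·M_0 + 8·M_1 + 2·M_2 = 6(Δ_1 - Δ_0) = -3
Natural end conditions: M_0 = M_2 = 0.
Forward elimination and back-substitution give M_0 = 0, M_1 = -3/8, M_2 = 0.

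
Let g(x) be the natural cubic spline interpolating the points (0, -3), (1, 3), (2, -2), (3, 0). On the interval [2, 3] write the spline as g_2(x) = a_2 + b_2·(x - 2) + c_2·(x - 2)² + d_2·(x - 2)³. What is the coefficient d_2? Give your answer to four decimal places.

Let M_i = g''(x_i). Step sizes h_i = 1, 1, 1; slopes of the chords Δ_i = (y_(i+1) - y_i)/h_i = 6, -5, 2.
  1·M_0 + 4·M_1 + 1·M_2 = 6(Δ_1 - Δ_0) = -66
  1·M_1 + 4·M_2 + 1·M_3 = 6(Δ_2 - Δ_1) = 42
Natural end conditions: M_0 = M_3 = 0.
Hence M_0 = 0, M_1 = -102/5, M_2 = 78/5, M_3 = 0.
On [2, 3], with g_2(x) = a_2 + b_2·(x - 2) + c_2·(x - 2)² + d_2·(x - 2)³: c_2 = M_2/2 = 39/5, d_2 = (M_3 - M_2)/(6h_2) = -13/5, b_2 = Δ_2 - h_2(2M_2 + M_3)/6 = -16/5.

-2.6000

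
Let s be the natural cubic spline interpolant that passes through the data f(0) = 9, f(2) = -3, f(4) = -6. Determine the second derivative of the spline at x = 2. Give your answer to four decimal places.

3.3750

Let m_i = s''(x_i). Step sizes h_i = 2, 2; slopes of the chords Δ_i = (y_(i+1) - y_i)/h_i = -6, -3/2.
  2·m_0 + 8·m_1 + 2·m_2 = 6(Δ_1 - Δ_0) = 27
Natural end conditions: m_0 = m_2 = 0.
Solving the tridiagonal system: m_0 = 0, m_1 = 27/8, m_2 = 0.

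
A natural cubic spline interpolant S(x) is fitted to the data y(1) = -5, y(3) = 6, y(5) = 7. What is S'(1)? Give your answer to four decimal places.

6.7500

With M_i denoting the second derivative at x_i, h_i = 2, 2, and Δ_i = (y_(i+1) − y_i)/h_i = 11/2, 1/2:
  2·M_0 + 8·M_1 + 2·M_2 = 6(Δ_1 - Δ_0) = -30
Natural end conditions: M_0 = M_2 = 0.
Forward elimination and back-substitution give M_0 = 0, M_1 = -15/4, M_2 = 0.
On [1, 3], S'(x) = b_0 + 2c_0·(x - 1) + 3d_0·(x - 1)² with b_0 = Δ_0 - h_0(2M_0 + M_1)/6 = 27/4, c_0 = M_0/2 = 0, d_0 = (M_1 - M_0)/(6h_0) = -5/16. So S'(1) = 27/4.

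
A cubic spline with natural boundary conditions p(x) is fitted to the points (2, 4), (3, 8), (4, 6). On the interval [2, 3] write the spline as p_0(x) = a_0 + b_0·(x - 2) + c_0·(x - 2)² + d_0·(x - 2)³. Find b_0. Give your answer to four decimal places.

With σ_i denoting the second derivative at x_i, h_i = 1, 1, and Δ_i = (y_(i+1) − y_i)/h_i = 4, -2:
  1·σ_0 + 4·σ_1 + 1·σ_2 = 6(Δ_1 - Δ_0) = -36
Natural end conditions: σ_0 = σ_2 = 0.
Solving: σ_0 = 0, σ_1 = -9, σ_2 = 0.
On [2, 3], with p_0(x) = a_0 + b_0·(x - 2) + c_0·(x - 2)² + d_0·(x - 2)³: c_0 = σ_0/2 = 0, d_0 = (σ_1 - σ_0)/(6h_0) = -3/2, b_0 = Δ_0 - h_0(2σ_0 + σ_1)/6 = 11/2.

5.5000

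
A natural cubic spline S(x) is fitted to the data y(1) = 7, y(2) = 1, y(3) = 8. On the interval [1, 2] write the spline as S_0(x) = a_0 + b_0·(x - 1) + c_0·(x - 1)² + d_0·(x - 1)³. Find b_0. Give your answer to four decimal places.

Put σ_i = S'' at the i-th knot. Here h = (1, 1) and Δ = (-6, 7), so the interior equations h_(i-1)·σ_(i-1) + 2(h_(i-1)+h_i)·σ_i + h_i·σ_(i+1) = 6(Δ_i − Δ_(i-1)) read
  1·σ_0 + 4·σ_1 + 1·σ_2 = 6(Δ_1 - Δ_0) = 78
Natural end conditions: σ_0 = σ_2 = 0.
Forward elimination and back-substitution give σ_0 = 0, σ_1 = 39/2, σ_2 = 0.
On [1, 2], with S_0(x) = a_0 + b_0·(x - 1) + c_0·(x - 1)² + d_0·(x - 1)³: c_0 = σ_0/2 = 0, d_0 = (σ_1 - σ_0)/(6h_0) = 13/4, b_0 = Δ_0 - h_0(2σ_0 + σ_1)/6 = -37/4.

-9.2500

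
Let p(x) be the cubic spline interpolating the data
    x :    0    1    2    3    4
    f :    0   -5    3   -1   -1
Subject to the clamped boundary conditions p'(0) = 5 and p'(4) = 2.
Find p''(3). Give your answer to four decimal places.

14.1429

Write M_i for p''(x_i). With h_i = 1, 1, 1, 1 and divided differences Δ_i = -5, 8, -4, 0, the continuity of p' gives the tridiagonal system
  1·M_0 + 4·M_1 + 1·M_2 = 6(Δ_1 - Δ_0) = 78
  1·M_1 + 4·M_2 + 1·M_3 = 6(Δ_2 - Δ_1) = -72
  1·M_2 + 4·M_3 + 1·M_4 = 6(Δ_3 - Δ_2) = 24
Clamped end conditions give two more equations: 2h_0·M_0 + h_0·M_1 = 6(Δ_0 - p'(0)) = -60 and h_3·M_3 + 2h_3·M_4 = 6(p'(4) - Δ_3) = 12.
Forward elimination and back-substitution give M_0 = -699/14, M_1 = 279/7, M_2 = -63/2, M_3 = 99/7, M_4 = -15/14.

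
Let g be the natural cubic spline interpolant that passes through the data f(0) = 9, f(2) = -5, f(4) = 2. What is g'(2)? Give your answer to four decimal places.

-1.7500

Write σ_i for g''(x_i). With h_i = 2, 2 and divided differences Δ_i = -7, 7/2, the continuity of g' gives the tridiagonal system
  2·σ_0 + 8·σ_1 + 2·σ_2 = 6(Δ_1 - Δ_0) = 63
Natural end conditions: σ_0 = σ_2 = 0.
Solving: σ_0 = 0, σ_1 = 63/8, σ_2 = 0.
On [2, 4], g'(x) = b_1 + 2c_1·(x - 2) + 3d_1·(x - 2)² with b_1 = Δ_1 - h_1(2σ_1 + σ_2)/6 = -7/4, c_1 = σ_1/2 = 63/16, d_1 = (σ_2 - σ_1)/(6h_1) = -21/32. So g'(2) = -7/4.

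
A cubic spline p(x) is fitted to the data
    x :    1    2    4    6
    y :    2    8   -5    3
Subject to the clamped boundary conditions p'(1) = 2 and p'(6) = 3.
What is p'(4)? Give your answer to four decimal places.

-3.2826

With m_i denoting the second derivative at x_i, h_i = 1, 2, 2, and Δ_i = (y_(i+1) − y_i)/h_i = 6, -13/2, 4:
  1·m_0 + 6·m_1 + 2·m_2 = 6(Δ_1 - Δ_0) = -75
  2·m_1 + 8·m_2 + 2·m_3 = 6(Δ_2 - Δ_1) = 63
Clamped end conditions give two more equations: 2h_0·m_0 + h_0·m_1 = 6(Δ_0 - p'(1)) = 24 and h_2·m_2 + 2h_2·m_3 = 6(p'(6) - Δ_2) = -6.
Solving the tridiagonal system: m_0 = 523/23, m_1 = -494/23, m_2 = 358/23, m_3 = -427/46.
On [4, 6], p'(x) = b_2 + 2c_2·(x - 4) + 3d_2·(x - 4)² with b_2 = Δ_2 - h_2(2m_2 + m_3)/6 = -151/46, c_2 = m_2/2 = 179/23, d_2 = (m_3 - m_2)/(6h_2) = -381/184. So p'(4) = -151/46.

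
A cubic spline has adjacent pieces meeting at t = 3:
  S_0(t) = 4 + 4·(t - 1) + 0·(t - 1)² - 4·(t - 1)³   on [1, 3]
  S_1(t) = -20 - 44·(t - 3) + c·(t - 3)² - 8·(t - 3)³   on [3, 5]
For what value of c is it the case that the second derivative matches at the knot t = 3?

-24

S_0''(t) = 0 - 24·(t - 1), so S_0''(3) = -48. On the right, S_1''(3) = 2c, so c = -24.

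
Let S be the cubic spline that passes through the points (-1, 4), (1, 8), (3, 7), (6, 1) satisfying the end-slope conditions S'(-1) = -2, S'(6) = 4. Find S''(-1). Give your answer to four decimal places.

Let M_i = S''(x_i). Step sizes h_i = 2, 2, 3; slopes of the chords Δ_i = (y_(i+1) - y_i)/h_i = 2, -1/2, -2.
  2·M_0 + 8·M_1 + 2·M_2 = 6(Δ_1 - Δ_0) = -15
  2·M_1 + 10·M_2 + 3·M_3 = 6(Δ_2 - Δ_1) = -9
Clamped end conditions give two more equations: 2h_0·M_0 + h_0·M_1 = 6(Δ_0 - S'(-1)) = 24 and h_2·M_2 + 2h_2·M_3 = 6(S'(6) - Δ_2) = 36.
Solving: M_0 = 561/74, M_1 = -117/37, M_2 = -90/37, M_3 = 267/37.

7.5811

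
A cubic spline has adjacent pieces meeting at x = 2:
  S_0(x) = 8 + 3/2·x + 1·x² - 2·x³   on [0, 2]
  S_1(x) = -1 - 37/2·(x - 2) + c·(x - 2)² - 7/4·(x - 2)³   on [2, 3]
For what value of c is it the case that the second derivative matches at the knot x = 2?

-11

S_0''(x) = 2 - 12·x, so S_0''(2) = -22. On the right, S_1''(2) = 2c, so c = -11.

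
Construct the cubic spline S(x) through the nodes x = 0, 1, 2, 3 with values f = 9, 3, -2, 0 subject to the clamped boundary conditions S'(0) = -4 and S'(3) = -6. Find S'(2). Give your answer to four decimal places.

1.1333

Put M_i = S'' at the i-th knot. Here h = (1, 1, 1) and Δ = (-6, -5, 2), so the interior equations h_(i-1)·M_(i-1) + 2(h_(i-1)+h_i)·M_i + h_i·M_(i+1) = 6(Δ_i − Δ_(i-1)) read
  1·M_0 + 4·M_1 + 1·M_2 = 6(Δ_1 - Δ_0) = 6
  1·M_1 + 4·M_2 + 1·M_3 = 6(Δ_2 - Δ_1) = 42
Clamped end conditions give two more equations: 2h_0·M_0 + h_0·M_1 = 6(Δ_0 - S'(0)) = -12 and h_2·M_2 + 2h_2·M_3 = 6(S'(3) - Δ_2) = -48.
Hence M_0 = -74/15, M_1 = -32/15, M_2 = 292/15, M_3 = -506/15.
On [2, 3], S'(x) = b_2 + 2c_2·(x - 2) + 3d_2·(x - 2)² with b_2 = Δ_2 - h_2(2M_2 + M_3)/6 = 17/15, c_2 = M_2/2 = 146/15, d_2 = (M_3 - M_2)/(6h_2) = -133/15. So S'(2) = 17/15.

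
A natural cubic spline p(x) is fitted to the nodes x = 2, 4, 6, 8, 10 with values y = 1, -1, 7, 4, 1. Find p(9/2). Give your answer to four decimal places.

Let M_i = p''(x_i). Step sizes h_i = 2, 2, 2, 2; slopes of the chords Δ_i = (y_(i+1) - y_i)/h_i = -1, 4, -3/2, -3/2.
  2·M_0 + 8·M_1 + 2·M_2 = 6(Δ_1 - Δ_0) = 30
  2·M_1 + 8·M_2 + 2·M_3 = 6(Δ_2 - Δ_1) = -33
  2·M_2 + 8·M_3 + 2·M_4 = 6(Δ_3 - Δ_2) = 0
Natural end conditions: M_0 = M_4 = 0.
Solving: M_0 = 0, M_1 = 291/56, M_2 = -81/14, M_3 = 81/56, M_4 = 0.
On [4, 6], p(x) = -1 + 69/28·(x - 4) + 291/112·(x - 4)² - 205/224·(x - 4)³.
With (x - 4) = 1/2: p(9/2) = 1375/1792.

0.7673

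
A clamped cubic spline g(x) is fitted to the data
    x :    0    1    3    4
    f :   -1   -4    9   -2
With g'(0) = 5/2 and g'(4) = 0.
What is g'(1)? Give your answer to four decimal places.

0.7286

Let σ_i = g''(x_i). Step sizes h_i = 1, 2, 1; slopes of the chords Δ_i = (y_(i+1) - y_i)/h_i = -3, 13/2, -11.
  1·σ_0 + 6·σ_1 + 2·σ_2 = 6(Δ_1 - Δ_0) = 57
  2·σ_1 + 6·σ_2 + 1·σ_3 = 6(Δ_2 - Δ_1) = -105
Clamped end conditions give two more equations: 2h_0·σ_0 + h_0·σ_1 = 6(Δ_0 - g'(0)) = -33 and h_2·σ_2 + 2h_2·σ_3 = 6(g'(4) - Δ_2) = 66.
Solving: σ_0 = -1031/35, σ_1 = 907/35, σ_2 = -1208/35, σ_3 = 1759/35.
On [1, 3], g'(x) = b_1 + 2c_1·(x - 1) + 3d_1·(x - 1)² with b_1 = Δ_1 - h_1(2σ_1 + σ_2)/6 = 51/70, c_1 = σ_1/2 = 907/70, d_1 = (σ_2 - σ_1)/(6h_1) = -141/28. So g'(1) = 51/70.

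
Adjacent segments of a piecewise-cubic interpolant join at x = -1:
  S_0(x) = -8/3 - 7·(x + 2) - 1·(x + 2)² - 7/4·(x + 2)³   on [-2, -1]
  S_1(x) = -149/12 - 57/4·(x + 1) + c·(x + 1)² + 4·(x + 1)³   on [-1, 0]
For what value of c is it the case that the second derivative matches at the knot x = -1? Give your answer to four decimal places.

S_0''(x) = -2 - 21/2·(x + 2), so S_0''(-1) = -25/2. On the right, S_1''(-1) = 2c, so c = -25/4.

-6.2500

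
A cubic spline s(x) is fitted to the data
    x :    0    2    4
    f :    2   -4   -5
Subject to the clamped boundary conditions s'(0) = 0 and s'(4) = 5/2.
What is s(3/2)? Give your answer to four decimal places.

Write M_i for s''(x_i). With h_i = 2, 2 and divided differences Δ_i = -3, -1/2, the continuity of s' gives the tridiagonal system
  2·M_0 + 8·M_1 + 2·M_2 = 6(Δ_1 - Δ_0) = 15
Clamped end conditions give two more equations: 2h_0·M_0 + h_0·M_1 = 6(Δ_0 - s'(0)) = -18 and h_1·M_1 + 2h_1·M_2 = 6(s'(4) - Δ_1) = 18.
Forward elimination and back-substitution give M_0 = -23/4, M_1 = 5/2, M_2 = 13/4.
On [0, 2], s(x) = 2 + 0·x - 23/8·x² + 11/16·x³.
With x = 3/2: s(3/2) = -275/128.

-2.1484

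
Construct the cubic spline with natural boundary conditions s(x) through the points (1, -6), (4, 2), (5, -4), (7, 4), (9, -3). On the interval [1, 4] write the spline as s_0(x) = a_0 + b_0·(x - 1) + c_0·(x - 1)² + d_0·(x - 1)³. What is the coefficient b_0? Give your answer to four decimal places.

With M_i denoting the second derivative at x_i, h_i = 3, 1, 2, 2, and Δ_i = (y_(i+1) − y_i)/h_i = 8/3, -6, 4, -7/2:
  3·M_0 + 8·M_1 + 1·M_2 = 6(Δ_1 - Δ_0) = -52
  1·M_1 + 6·M_2 + 2·M_3 = 6(Δ_2 - Δ_1) = 60
  2·M_2 + 8·M_3 + 2·M_4 = 6(Δ_3 - Δ_2) = -45
Natural end conditions: M_0 = M_4 = 0.
Solving the tridiagonal system: M_0 = 0, M_1 = -1429/172, M_2 = 622/43, M_3 = -3179/344, M_4 = 0.
On [1, 4], with s_0(x) = a_0 + b_0·(x - 1) + c_0·(x - 1)² + d_0·(x - 1)³: c_0 = M_0/2 = 0, d_0 = (M_1 - M_0)/(6h_0) = -1429/3096, b_0 = Δ_0 - h_0(2M_0 + M_1)/6 = 7039/1032.

6.8207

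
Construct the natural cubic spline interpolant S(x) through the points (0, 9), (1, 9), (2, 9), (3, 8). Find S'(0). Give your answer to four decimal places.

Put M_i = S'' at the i-th knot. Here h = (1, 1, 1) and Δ = (0, 0, -1), so the interior equations h_(i-1)·M_(i-1) + 2(h_(i-1)+h_i)·M_i + h_i·M_(i+1) = 6(Δ_i − Δ_(i-1)) read
  1·M_0 + 4·M_1 + 1·M_2 = 6(Δ_1 - Δ_0) = 0
  1·M_1 + 4·M_2 + 1·M_3 = 6(Δ_2 - Δ_1) = -6
Natural end conditions: M_0 = M_3 = 0.
Solving the tridiagonal system: M_0 = 0, M_1 = 2/5, M_2 = -8/5, M_3 = 0.
On [0, 1], S'(x) = b_0 + 2c_0·x + 3d_0·x² with b_0 = Δ_0 - h_0(2M_0 + M_1)/6 = -1/15, c_0 = M_0/2 = 0, d_0 = (M_1 - M_0)/(6h_0) = 1/15. So S'(0) = -1/15.

-0.0667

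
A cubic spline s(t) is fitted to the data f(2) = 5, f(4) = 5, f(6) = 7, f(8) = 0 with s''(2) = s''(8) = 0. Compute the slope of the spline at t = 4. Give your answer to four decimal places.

1.1333

Let M_i = s''(x_i). Step sizes h_i = 2, 2, 2; slopes of the chords Δ_i = (y_(i+1) - y_i)/h_i = 0, 1, -7/2.
  2·M_0 + 8·M_1 + 2·M_2 = 6(Δ_1 - Δ_0) = 6
  2·M_1 + 8·M_2 + 2·M_3 = 6(Δ_2 - Δ_1) = -27
Natural end conditions: M_0 = M_3 = 0.
Solving: M_0 = 0, M_1 = 17/10, M_2 = -19/5, M_3 = 0.
On [4, 6], s'(t) = b_1 + 2c_1·(t - 4) + 3d_1·(t - 4)² with b_1 = Δ_1 - h_1(2M_1 + M_2)/6 = 17/15, c_1 = M_1/2 = 17/20, d_1 = (M_2 - M_1)/(6h_1) = -11/24. So s'(4) = 17/15.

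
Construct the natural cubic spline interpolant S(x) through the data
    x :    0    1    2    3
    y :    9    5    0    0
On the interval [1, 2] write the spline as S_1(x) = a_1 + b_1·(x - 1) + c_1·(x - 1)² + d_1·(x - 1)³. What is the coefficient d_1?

Put σ_i = S'' at the i-th knot. Here h = (1, 1, 1) and Δ = (-4, -5, 0), so the interior equations h_(i-1)·σ_(i-1) + 2(h_(i-1)+h_i)·σ_i + h_i·σ_(i+1) = 6(Δ_i − Δ_(i-1)) read
  1·σ_0 + 4·σ_1 + 1·σ_2 = 6(Δ_1 - Δ_0) = -6
  1·σ_1 + 4·σ_2 + 1·σ_3 = 6(Δ_2 - Δ_1) = 30
Natural end conditions: σ_0 = σ_3 = 0.
Hence σ_0 = 0, σ_1 = -18/5, σ_2 = 42/5, σ_3 = 0.
On [1, 2], with S_1(x) = a_1 + b_1·(x - 1) + c_1·(x - 1)² + d_1·(x - 1)³: c_1 = σ_1/2 = -9/5, d_1 = (σ_2 - σ_1)/(6h_1) = 2, b_1 = Δ_1 - h_1(2σ_1 + σ_2)/6 = -26/5.

2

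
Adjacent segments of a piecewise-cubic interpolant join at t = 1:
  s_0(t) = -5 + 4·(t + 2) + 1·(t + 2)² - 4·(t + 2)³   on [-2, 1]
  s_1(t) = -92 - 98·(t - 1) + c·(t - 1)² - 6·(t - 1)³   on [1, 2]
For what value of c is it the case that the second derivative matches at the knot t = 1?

s_0''(t) = 2 - 24·(t + 2), so s_0''(1) = -70. On the right, s_1''(1) = 2c, so c = -35.

-35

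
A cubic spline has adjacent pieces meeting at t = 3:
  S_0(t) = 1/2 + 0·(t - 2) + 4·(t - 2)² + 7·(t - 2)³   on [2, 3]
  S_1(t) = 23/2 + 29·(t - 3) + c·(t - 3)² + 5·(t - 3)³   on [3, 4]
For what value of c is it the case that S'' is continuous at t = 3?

S_0''(t) = 8 + 42·(t - 2), so S_0''(3) = 50. On the right, S_1''(3) = 2c, so c = 25.

25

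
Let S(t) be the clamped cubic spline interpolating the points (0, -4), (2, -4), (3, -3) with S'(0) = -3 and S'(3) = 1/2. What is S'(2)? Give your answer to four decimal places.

Put σ_i = S'' at the i-th knot. Here h = (2, 1) and Δ = (0, 1), so the interior equations h_(i-1)·σ_(i-1) + 2(h_(i-1)+h_i)·σ_i + h_i·σ_(i+1) = 6(Δ_i − Δ_(i-1)) read
  2·σ_0 + 6·σ_1 + 1·σ_2 = 6(Δ_1 - Δ_0) = 6
Clamped end conditions give two more equations: 2h_0·σ_0 + h_0·σ_1 = 6(Δ_0 - S'(0)) = 18 and h_1·σ_1 + 2h_1·σ_2 = 6(S'(3) - Δ_1) = -3.
Solving the tridiagonal system: σ_0 = 14/3, σ_1 = -1/3, σ_2 = -4/3.
On [2, 3], S'(t) = b_1 + 2c_1·(t - 2) + 3d_1·(t - 2)² with b_1 = Δ_1 - h_1(2σ_1 + σ_2)/6 = 4/3, c_1 = σ_1/2 = -1/6, d_1 = (σ_2 - σ_1)/(6h_1) = -1/6. So S'(2) = 4/3.

1.3333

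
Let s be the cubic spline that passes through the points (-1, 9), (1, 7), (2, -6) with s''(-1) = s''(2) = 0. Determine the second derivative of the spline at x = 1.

-12

Write M_i for s''(x_i). With h_i = 2, 1 and divided differences Δ_i = -1, -13, the continuity of s' gives the tridiagonal system
  2·M_0 + 6·M_1 + 1·M_2 = 6(Δ_1 - Δ_0) = -72
Natural end conditions: M_0 = M_2 = 0.
Solving: M_0 = 0, M_1 = -12, M_2 = 0.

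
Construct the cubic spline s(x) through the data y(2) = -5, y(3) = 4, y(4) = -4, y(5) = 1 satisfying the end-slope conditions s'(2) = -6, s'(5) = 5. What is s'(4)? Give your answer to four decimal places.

-4.3333

Let M_i = s''(x_i). Step sizes h_i = 1, 1, 1; slopes of the chords Δ_i = (y_(i+1) - y_i)/h_i = 9, -8, 5.
  1·M_0 + 4·M_1 + 1·M_2 = 6(Δ_1 - Δ_0) = -102
  1·M_1 + 4·M_2 + 1·M_3 = 6(Δ_2 - Δ_1) = 78
Clamped end conditions give two more equations: 2h_0·M_0 + h_0·M_1 = 6(Δ_0 - s'(2)) = 90 and h_2·M_2 + 2h_2·M_3 = 6(s'(5) - Δ_2) = 0.
Solving: M_0 = 214/3, M_1 = -158/3, M_2 = 112/3, M_3 = -56/3.
On [4, 5], s'(x) = b_2 + 2c_2·(x - 4) + 3d_2·(x - 4)² with b_2 = Δ_2 - h_2(2M_2 + M_3)/6 = -13/3, c_2 = M_2/2 = 56/3, d_2 = (M_3 - M_2)/(6h_2) = -28/3. So s'(4) = -13/3.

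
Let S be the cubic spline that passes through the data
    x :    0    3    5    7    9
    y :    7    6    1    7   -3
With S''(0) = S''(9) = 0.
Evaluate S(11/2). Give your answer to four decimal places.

Put m_i = S'' at the i-th knot. Here h = (3, 2, 2, 2) and Δ = (-1/3, -5/2, 3, -5), so the interior equations h_(i-1)·m_(i-1) + 2(h_(i-1)+h_i)·m_i + h_i·m_(i+1) = 6(Δ_i − Δ_(i-1)) read
  3·m_0 + 10·m_1 + 2·m_2 = 6(Δ_1 - Δ_0) = -13
  2·m_1 + 8·m_2 + 2·m_3 = 6(Δ_2 - Δ_1) = 33
  2·m_2 + 8·m_3 + 2·m_4 = 6(Δ_3 - Δ_2) = -48
Natural end conditions: m_0 = m_4 = 0.
Hence m_0 = 0, m_1 = -375/142, m_2 = 476/71, m_3 = -545/71, m_4 = 0.
On [5, 7], S(x) = 1 + 232/213·(x - 5) + 238/71·(x - 5)² - 1021/852·(x - 5)³.
With (x - 5) = 1/2: S(11/2) = 5073/2272.

2.2328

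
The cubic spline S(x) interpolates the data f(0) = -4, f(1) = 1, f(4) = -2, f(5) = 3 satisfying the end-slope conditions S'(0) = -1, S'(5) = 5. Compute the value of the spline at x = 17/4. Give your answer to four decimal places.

With σ_i denoting the second derivative at x_i, h_i = 1, 3, 1, and Δ_i = (y_(i+1) − y_i)/h_i = 5, -1, 5:
  1·σ_0 + 8·σ_1 + 3·σ_2 = 6(Δ_1 - Δ_0) = -36
  3·σ_1 + 8·σ_2 + 1·σ_3 = 6(Δ_2 - Δ_1) = 36
Clamped end conditions give two more equations: 2h_0·σ_0 + h_0·σ_1 = 6(Δ_0 - S'(0)) = 36 and h_2·σ_2 + 2h_2·σ_3 = 6(S'(5) - Δ_2) = 0.
Forward elimination and back-substitution give σ_0 = 164/7, σ_1 = -76/7, σ_2 = 64/7, σ_3 = -32/7.
On [4, 5], S(x) = -2 + 19/7·(x - 4) + 32/7·(x - 4)² - 16/7·(x - 4)³.
With (x - 4) = 1/4: S(17/4) = -15/14.

-1.0714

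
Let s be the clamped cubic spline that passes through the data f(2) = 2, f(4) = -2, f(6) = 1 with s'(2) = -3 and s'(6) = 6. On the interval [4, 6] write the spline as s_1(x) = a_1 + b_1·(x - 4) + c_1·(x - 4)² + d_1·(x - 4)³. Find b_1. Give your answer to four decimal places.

-1.1250

Write M_i for s''(x_i). With h_i = 2, 2 and divided differences Δ_i = -2, 3/2, the continuity of s' gives the tridiagonal system
  2·M_0 + 8·M_1 + 2·M_2 = 6(Δ_1 - Δ_0) = 21
Clamped end conditions give two more equations: 2h_0·M_0 + h_0·M_1 = 6(Δ_0 - s'(2)) = 6 and h_1·M_1 + 2h_1·M_2 = 6(s'(6) - Δ_1) = 27.
Forward elimination and back-substitution give M_0 = 9/8, M_1 = 3/4, M_2 = 51/8.
On [4, 6], with s_1(x) = a_1 + b_1·(x - 4) + c_1·(x - 4)² + d_1·(x - 4)³: c_1 = M_1/2 = 3/8, d_1 = (M_2 - M_1)/(6h_1) = 15/32, b_1 = Δ_1 - h_1(2M_1 + M_2)/6 = -9/8.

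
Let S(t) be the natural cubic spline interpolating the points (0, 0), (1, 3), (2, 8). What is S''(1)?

Write m_i for S''(x_i). With h_i = 1, 1 and divided differences Δ_i = 3, 5, the continuity of S' gives the tridiagonal system
  1·m_0 + 4·m_1 + 1·m_2 = 6(Δ_1 - Δ_0) = 12
Natural end conditions: m_0 = m_2 = 0.
Hence m_0 = 0, m_1 = 3, m_2 = 0.

3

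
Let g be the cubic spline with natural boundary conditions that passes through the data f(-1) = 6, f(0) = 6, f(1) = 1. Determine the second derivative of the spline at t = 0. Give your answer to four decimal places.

Write M_i for g''(x_i). With h_i = 1, 1 and divided differences Δ_i = 0, -5, the continuity of g' gives the tridiagonal system
  1·M_0 + 4·M_1 + 1·M_2 = 6(Δ_1 - Δ_0) = -30
Natural end conditions: M_0 = M_2 = 0.
Solving: M_0 = 0, M_1 = -15/2, M_2 = 0.

-7.5000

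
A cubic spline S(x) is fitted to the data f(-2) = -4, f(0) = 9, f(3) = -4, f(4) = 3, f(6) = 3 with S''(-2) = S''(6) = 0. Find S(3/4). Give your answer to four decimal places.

Put M_i = S'' at the i-th knot. Here h = (2, 3, 1, 2) and Δ = (13/2, -13/3, 7, 0), so the interior equations h_(i-1)·M_(i-1) + 2(h_(i-1)+h_i)·M_i + h_i·M_(i+1) = 6(Δ_i − Δ_(i-1)) read
  2·M_0 + 10·M_1 + 3·M_2 = 6(Δ_1 - Δ_0) = -65
  3·M_1 + 8·M_2 + 1·M_3 = 6(Δ_2 - Δ_1) = 68
  1·M_2 + 6·M_3 + 2·M_4 = 6(Δ_3 - Δ_2) = -42
Natural end conditions: M_0 = M_4 = 0.
Solving the tridiagonal system: M_0 = 0, M_1 = -4405/416, M_2 = 2835/208, M_3 = -3857/416, M_4 = 0.
On [0, 3], S(x) = 9 - 349/624·x - 4405/832·x² + 775/576·x³.
With x = 3/4: S(3/4) = 328541/53248.

6.1700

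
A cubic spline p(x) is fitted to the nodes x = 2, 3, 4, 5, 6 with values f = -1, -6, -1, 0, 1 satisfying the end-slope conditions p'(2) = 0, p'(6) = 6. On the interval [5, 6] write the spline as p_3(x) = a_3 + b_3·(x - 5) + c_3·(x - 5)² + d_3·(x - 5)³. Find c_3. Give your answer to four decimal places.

-0.4286

Put m_i = p'' at the i-th knot. Here h = (1, 1, 1, 1) and Δ = (-5, 5, 1, 1), so the interior equations h_(i-1)·m_(i-1) + 2(h_(i-1)+h_i)·m_i + h_i·m_(i+1) = 6(Δ_i − Δ_(i-1)) read
  1·m_0 + 4·m_1 + 1·m_2 = 6(Δ_1 - Δ_0) = 60
  1·m_1 + 4·m_2 + 1·m_3 = 6(Δ_2 - Δ_1) = -24
  1·m_2 + 4·m_3 + 1·m_4 = 6(Δ_3 - Δ_2) = 0
Clamped end conditions give two more equations: 2h_0·m_0 + h_0·m_1 = 6(Δ_0 - p'(2)) = -30 and h_3·m_3 + 2h_3·m_4 = 6(p'(6) - Δ_3) = 30.
Solving the tridiagonal system: m_0 = -192/7, m_1 = 174/7, m_2 = -12, m_3 = -6/7, m_4 = 108/7.
On [5, 6], with p_3(x) = a_3 + b_3·(x - 5) + c_3·(x - 5)² + d_3·(x - 5)³: c_3 = m_3/2 = -3/7, d_3 = (m_4 - m_3)/(6h_3) = 19/7, b_3 = Δ_3 - h_3(2m_3 + m_4)/6 = -9/7.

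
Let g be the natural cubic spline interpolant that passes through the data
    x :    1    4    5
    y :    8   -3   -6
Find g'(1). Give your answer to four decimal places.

Write M_i for g''(x_i). With h_i = 3, 1 and divided differences Δ_i = -11/3, -3, the continuity of g' gives the tridiagonal system
  3·M_0 + 8·M_1 + 1·M_2 = 6(Δ_1 - Δ_0) = 4
Natural end conditions: M_0 = M_2 = 0.
Hence M_0 = 0, M_1 = 1/2, M_2 = 0.
On [1, 4], g'(x) = b_0 + 2c_0·(x - 1) + 3d_0·(x - 1)² with b_0 = Δ_0 - h_0(2M_0 + M_1)/6 = -47/12, c_0 = M_0/2 = 0, d_0 = (M_1 - M_0)/(6h_0) = 1/36. So g'(1) = -47/12.

-3.9167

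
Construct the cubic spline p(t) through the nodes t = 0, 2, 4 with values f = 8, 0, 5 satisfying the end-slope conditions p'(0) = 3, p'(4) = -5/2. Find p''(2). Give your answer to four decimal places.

12.5000

With M_i denoting the second derivative at x_i, h_i = 2, 2, and Δ_i = (y_(i+1) − y_i)/h_i = -4, 5/2:
  2·M_0 + 8·M_1 + 2·M_2 = 6(Δ_1 - Δ_0) = 39
Clamped end conditions give two more equations: 2h_0·M_0 + h_0·M_1 = 6(Δ_0 - p'(0)) = -42 and h_1·M_1 + 2h_1·M_2 = 6(p'(4) - Δ_1) = -30.
Solving: M_0 = -67/4, M_1 = 25/2, M_2 = -55/4.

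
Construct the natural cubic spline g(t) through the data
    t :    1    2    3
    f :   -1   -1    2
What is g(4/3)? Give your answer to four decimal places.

-1.2222

With M_i denoting the second derivative at x_i, h_i = 1, 1, and Δ_i = (y_(i+1) − y_i)/h_i = 0, 3:
  1·M_0 + 4·M_1 + 1·M_2 = 6(Δ_1 - Δ_0) = 18
Natural end conditions: M_0 = M_2 = 0.
Solving the tridiagonal system: M_0 = 0, M_1 = 9/2, M_2 = 0.
On [1, 2], g(t) = -1 - 3/4·(t - 1) + 0·(t - 1)² + 3/4·(t - 1)³.
With (t - 1) = 1/3: g(4/3) = -11/9.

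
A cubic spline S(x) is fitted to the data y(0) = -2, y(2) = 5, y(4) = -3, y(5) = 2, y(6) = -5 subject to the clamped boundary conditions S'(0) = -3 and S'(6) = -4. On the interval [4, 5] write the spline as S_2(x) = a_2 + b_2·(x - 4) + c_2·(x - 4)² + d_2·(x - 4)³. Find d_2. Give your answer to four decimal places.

With M_i denoting the second derivative at x_i, h_i = 2, 2, 1, 1, and Δ_i = (y_(i+1) − y_i)/h_i = 7/2, -4, 5, -7:
  2·M_0 + 8·M_1 + 2·M_2 = 6(Δ_1 - Δ_0) = -45
  2·M_1 + 6·M_2 + 1·M_3 = 6(Δ_2 - Δ_1) = 54
  1·M_2 + 4·M_3 + 1·M_4 = 6(Δ_3 - Δ_2) = -72
Clamped end conditions give two more equations: 2h_0·M_0 + h_0·M_1 = 6(Δ_0 - S'(0)) = 39 and h_3·M_3 + 2h_3·M_4 = 6(S'(6) - Δ_3) = 18.
Solving the tridiagonal system: M_0 = 1429/84, M_1 = -305/21, M_2 = 223/12, M_3 = -1195/42, M_4 = 1951/84.
On [4, 5], with S_2(x) = a_2 + b_2·(x - 4) + c_2·(x - 4)² + d_2·(x - 4)³: c_2 = M_2/2 = 223/24, d_2 = (M_3 - M_2)/(6h_2) = -439/56, b_2 = Δ_2 - h_2(2M_2 + M_3)/6 = 149/42.

-7.8393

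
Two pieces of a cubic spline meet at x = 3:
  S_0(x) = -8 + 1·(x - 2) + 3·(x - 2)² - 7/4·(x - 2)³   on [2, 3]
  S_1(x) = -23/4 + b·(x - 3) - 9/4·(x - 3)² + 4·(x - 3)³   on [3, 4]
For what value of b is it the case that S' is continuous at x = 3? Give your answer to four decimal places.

S_0'(x) = 1 + 6·(x - 2) - 21/4·(x - 2)², so S_0'(3) = 7/4. On the right, S_1'(3) = b, so b = 7/4.

1.7500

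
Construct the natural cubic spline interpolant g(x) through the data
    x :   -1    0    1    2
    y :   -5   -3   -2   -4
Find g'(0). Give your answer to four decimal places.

With M_i denoting the second derivative at x_i, h_i = 1, 1, 1, and Δ_i = (y_(i+1) − y_i)/h_i = 2, 1, -2:
  1·M_0 + 4·M_1 + 1·M_2 = 6(Δ_1 - Δ_0) = -6
  1·M_1 + 4·M_2 + 1·M_3 = 6(Δ_2 - Δ_1) = -18
Natural end conditions: M_0 = M_3 = 0.
Solving the tridiagonal system: M_0 = 0, M_1 = -2/5, M_2 = -22/5, M_3 = 0.
On [0, 1], g'(x) = b_1 + 2c_1·x + 3d_1·x² with b_1 = Δ_1 - h_1(2M_1 + M_2)/6 = 28/15, c_1 = M_1/2 = -1/5, d_1 = (M_2 - M_1)/(6h_1) = -2/3. So g'(0) = 28/15.

1.8667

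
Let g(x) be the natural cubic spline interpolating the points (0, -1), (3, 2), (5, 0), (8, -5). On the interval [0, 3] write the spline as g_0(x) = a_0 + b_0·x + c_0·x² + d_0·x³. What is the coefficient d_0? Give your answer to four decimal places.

With m_i denoting the second derivative at x_i, h_i = 3, 2, 3, and Δ_i = (y_(i+1) − y_i)/h_i = 1, -1, -5/3:
  3·m_0 + 10·m_1 + 2·m_2 = 6(Δ_1 - Δ_0) = -12
  2·m_1 + 10·m_2 + 3·m_3 = 6(Δ_2 - Δ_1) = -4
Natural end conditions: m_0 = m_3 = 0.
Solving: m_0 = 0, m_1 = -7/6, m_2 = -1/6, m_3 = 0.
On [0, 3], with g_0(x) = a_0 + b_0·x + c_0·x² + d_0·x³: c_0 = m_0/2 = 0, d_0 = (m_1 - m_0)/(6h_0) = -7/108, b_0 = Δ_0 - h_0(2m_0 + m_1)/6 = 19/12.

-0.0648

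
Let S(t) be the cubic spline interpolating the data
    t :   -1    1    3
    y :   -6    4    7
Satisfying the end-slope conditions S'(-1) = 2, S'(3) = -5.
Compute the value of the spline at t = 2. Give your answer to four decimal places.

Write M_i for S''(x_i). With h_i = 2, 2 and divided differences Δ_i = 5, 3/2, the continuity of S' gives the tridiagonal system
  2·M_0 + 8·M_1 + 2·M_2 = 6(Δ_1 - Δ_0) = -21
Clamped end conditions give two more equations: 2h_0·M_0 + h_0·M_1 = 6(Δ_0 - S'(-1)) = 18 and h_1·M_1 + 2h_1·M_2 = 6(S'(3) - Δ_1) = -39.
Solving: M_0 = 43/8, M_1 = -7/4, M_2 = -71/8.
On [1, 3], S(t) = 4 + 45/8·(t - 1) - 7/8·(t - 1)² - 19/32·(t - 1)³.
With (t - 1) = 1: S(2) = 261/32.

8.1563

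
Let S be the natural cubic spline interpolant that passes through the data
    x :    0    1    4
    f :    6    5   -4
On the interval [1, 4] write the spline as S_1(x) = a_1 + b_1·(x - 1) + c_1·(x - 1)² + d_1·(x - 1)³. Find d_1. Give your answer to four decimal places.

Let σ_i = S''(x_i). Step sizes h_i = 1, 3; slopes of the chords Δ_i = (y_(i+1) - y_i)/h_i = -1, -3.
  1·σ_0 + 8·σ_1 + 3·σ_2 = 6(Δ_1 - Δ_0) = -12
Natural end conditions: σ_0 = σ_2 = 0.
Hence σ_0 = 0, σ_1 = -3/2, σ_2 = 0.
On [1, 4], with S_1(x) = a_1 + b_1·(x - 1) + c_1·(x - 1)² + d_1·(x - 1)³: c_1 = σ_1/2 = -3/4, d_1 = (σ_2 - σ_1)/(6h_1) = 1/12, b_1 = Δ_1 - h_1(2σ_1 + σ_2)/6 = -3/2.

0.0833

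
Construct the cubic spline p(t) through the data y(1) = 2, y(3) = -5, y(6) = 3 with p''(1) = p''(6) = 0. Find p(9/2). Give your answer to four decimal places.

-3.0813

With M_i denoting the second derivative at x_i, h_i = 2, 3, and Δ_i = (y_(i+1) − y_i)/h_i = -7/2, 8/3:
  2·M_0 + 10·M_1 + 3·M_2 = 6(Δ_1 - Δ_0) = 37
Natural end conditions: M_0 = M_2 = 0.
Solving the tridiagonal system: M_0 = 0, M_1 = 37/10, M_2 = 0.
On [3, 6], p(t) = -5 - 31/30·(t - 3) + 37/20·(t - 3)² - 37/180·(t - 3)³.
With (t - 3) = 3/2: p(9/2) = -493/160.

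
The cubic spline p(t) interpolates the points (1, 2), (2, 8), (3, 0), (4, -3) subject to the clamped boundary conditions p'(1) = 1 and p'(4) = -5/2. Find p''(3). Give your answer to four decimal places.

17.6667

Put σ_i = p'' at the i-th knot. Here h = (1, 1, 1) and Δ = (6, -8, -3), so the interior equations h_(i-1)·σ_(i-1) + 2(h_(i-1)+h_i)·σ_i + h_i·σ_(i+1) = 6(Δ_i − Δ_(i-1)) read
  1·σ_0 + 4·σ_1 + 1·σ_2 = 6(Δ_1 - Δ_0) = -84
  1·σ_1 + 4·σ_2 + 1·σ_3 = 6(Δ_2 - Δ_1) = 30
Clamped end conditions give two more equations: 2h_0·σ_0 + h_0·σ_1 = 6(Δ_0 - p'(1)) = 30 and h_2·σ_2 + 2h_2·σ_3 = 6(p'(4) - Δ_2) = 3.
Hence σ_0 = 95/3, σ_1 = -100/3, σ_2 = 53/3, σ_3 = -22/3.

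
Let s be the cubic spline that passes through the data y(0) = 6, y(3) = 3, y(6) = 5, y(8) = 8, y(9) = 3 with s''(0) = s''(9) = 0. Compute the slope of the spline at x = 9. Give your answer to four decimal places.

-6.1837

Put M_i = s'' at the i-th knot. Here h = (3, 3, 2, 1) and Δ = (-1, 2/3, 3/2, -5), so the interior equations h_(i-1)·M_(i-1) + 2(h_(i-1)+h_i)·M_i + h_i·M_(i+1) = 6(Δ_i − Δ_(i-1)) read
  3·M_0 + 12·M_1 + 3·M_2 = 6(Δ_1 - Δ_0) = 10
  3·M_1 + 10·M_2 + 2·M_3 = 6(Δ_2 - Δ_1) = 5
  2·M_2 + 6·M_3 + 1·M_4 = 6(Δ_3 - Δ_2) = -39
Natural end conditions: M_0 = M_4 = 0.
Solving: M_0 = 0, M_1 = 118/309, M_2 = 186/103, M_3 = -1463/206, M_4 = 0.
On [8, 9], s'(x) = b_3 + 2c_3·(x - 8) + 3d_3·(x - 8)² with b_3 = Δ_3 - h_3(2M_3 + M_4)/6 = -1627/618, c_3 = M_3/2 = -1463/412, d_3 = (M_4 - M_3)/(6h_3) = 1463/1236. So s'(9) = -7643/1236.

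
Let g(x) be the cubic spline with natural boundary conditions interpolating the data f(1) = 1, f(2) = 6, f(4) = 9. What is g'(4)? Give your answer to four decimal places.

0.3333

Let σ_i = g''(x_i). Step sizes h_i = 1, 2; slopes of the chords Δ_i = (y_(i+1) - y_i)/h_i = 5, 3/2.
  1·σ_0 + 6·σ_1 + 2·σ_2 = 6(Δ_1 - Δ_0) = -21
Natural end conditions: σ_0 = σ_2 = 0.
Hence σ_0 = 0, σ_1 = -7/2, σ_2 = 0.
On [2, 4], g'(x) = b_1 + 2c_1·(x - 2) + 3d_1·(x - 2)² with b_1 = Δ_1 - h_1(2σ_1 + σ_2)/6 = 23/6, c_1 = σ_1/2 = -7/4, d_1 = (σ_2 - σ_1)/(6h_1) = 7/24. So g'(4) = 1/3.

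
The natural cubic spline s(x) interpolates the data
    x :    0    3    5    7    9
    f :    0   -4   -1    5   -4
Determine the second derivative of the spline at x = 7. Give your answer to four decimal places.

Let M_i = s''(x_i). Step sizes h_i = 3, 2, 2, 2; slopes of the chords Δ_i = (y_(i+1) - y_i)/h_i = -4/3, 3/2, 3, -9/2.
  3·M_0 + 10·M_1 + 2·M_2 = 6(Δ_1 - Δ_0) = 17
  2·M_1 + 8·M_2 + 2·M_3 = 6(Δ_2 - Δ_1) = 9
  2·M_2 + 8·M_3 + 2·M_4 = 6(Δ_3 - Δ_2) = -45
Natural end conditions: M_0 = M_4 = 0.
Hence M_0 = 0, M_1 = 87/71, M_2 = 337/142, M_3 = -883/142, M_4 = 0.

-6.2183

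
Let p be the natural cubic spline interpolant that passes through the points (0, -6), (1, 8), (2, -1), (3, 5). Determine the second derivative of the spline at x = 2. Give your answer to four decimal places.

33.2000

With σ_i denoting the second derivative at x_i, h_i = 1, 1, 1, and Δ_i = (y_(i+1) − y_i)/h_i = 14, -9, 6:
  1·σ_0 + 4·σ_1 + 1·σ_2 = 6(Δ_1 - Δ_0) = -138
  1·σ_1 + 4·σ_2 + 1·σ_3 = 6(Δ_2 - Δ_1) = 90
Natural end conditions: σ_0 = σ_3 = 0.
Solving: σ_0 = 0, σ_1 = -214/5, σ_2 = 166/5, σ_3 = 0.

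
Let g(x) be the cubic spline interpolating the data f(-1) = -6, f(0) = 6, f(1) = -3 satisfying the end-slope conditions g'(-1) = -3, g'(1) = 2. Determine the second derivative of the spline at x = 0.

-68

Let σ_i = g''(x_i). Step sizes h_i = 1, 1; slopes of the chords Δ_i = (y_(i+1) - y_i)/h_i = 12, -9.
  1·σ_0 + 4·σ_1 + 1·σ_2 = 6(Δ_1 - Δ_0) = -126
Clamped end conditions give two more equations: 2h_0·σ_0 + h_0·σ_1 = 6(Δ_0 - g'(-1)) = 90 and h_1·σ_1 + 2h_1·σ_2 = 6(g'(1) - Δ_1) = 66.
Solving the tridiagonal system: σ_0 = 79, σ_1 = -68, σ_2 = 67.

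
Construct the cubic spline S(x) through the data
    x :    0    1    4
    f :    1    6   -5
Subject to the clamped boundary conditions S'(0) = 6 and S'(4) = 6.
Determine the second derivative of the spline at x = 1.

Let M_i = S''(x_i). Step sizes h_i = 1, 3; slopes of the chords Δ_i = (y_(i+1) - y_i)/h_i = 5, -11/3.
  1·M_0 + 8·M_1 + 3·M_2 = 6(Δ_1 - Δ_0) = -52
Clamped end conditions give two more equations: 2h_0·M_0 + h_0·M_1 = 6(Δ_0 - S'(0)) = -6 and h_1·M_1 + 2h_1·M_2 = 6(S'(4) - Δ_1) = 58.
Solving the tridiagonal system: M_0 = 7/2, M_1 = -13, M_2 = 97/6.

-13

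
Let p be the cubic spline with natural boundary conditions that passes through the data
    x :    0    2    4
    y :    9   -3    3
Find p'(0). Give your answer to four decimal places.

With M_i denoting the second derivative at x_i, h_i = 2, 2, and Δ_i = (y_(i+1) − y_i)/h_i = -6, 3:
  2·M_0 + 8·M_1 + 2·M_2 = 6(Δ_1 - Δ_0) = 54
Natural end conditions: M_0 = M_2 = 0.
Solving: M_0 = 0, M_1 = 27/4, M_2 = 0.
On [0, 2], p'(x) = b_0 + 2c_0·x + 3d_0·x² with b_0 = Δ_0 - h_0(2M_0 + M_1)/6 = -33/4, c_0 = M_0/2 = 0, d_0 = (M_1 - M_0)/(6h_0) = 9/16. So p'(0) = -33/4.

-8.2500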